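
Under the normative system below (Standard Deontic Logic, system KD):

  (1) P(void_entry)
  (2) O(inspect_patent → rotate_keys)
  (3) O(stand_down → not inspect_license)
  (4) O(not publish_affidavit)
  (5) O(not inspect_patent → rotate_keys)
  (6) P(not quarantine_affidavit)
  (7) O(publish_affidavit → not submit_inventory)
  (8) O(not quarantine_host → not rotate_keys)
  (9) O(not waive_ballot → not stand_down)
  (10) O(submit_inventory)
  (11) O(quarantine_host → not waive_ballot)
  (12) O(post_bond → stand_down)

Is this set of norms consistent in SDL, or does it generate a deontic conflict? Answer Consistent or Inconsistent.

Consistent

Premise 7 is O(publish_affidavit → not submit_inventory), but O(publish_affidavit) is not derivable from the premises, so it does not yield O(not submit_inventory).
So O(not submit_inventory) is not derivable, and the apparent clash with O(submit_inventory) does not arise.
A world satisfying every obligation exists (e.g. inspect_license=false, inspect_patent=false, post_bond=false, publish_affidavit=false, quarantine_affidavit=false, quarantine_host=true, rotate_keys=true, stand_down=false, submit_inventory=true, void_entry=false, waive_ballot=false); no atom is both obligatory and forbidden, so the set is consistent.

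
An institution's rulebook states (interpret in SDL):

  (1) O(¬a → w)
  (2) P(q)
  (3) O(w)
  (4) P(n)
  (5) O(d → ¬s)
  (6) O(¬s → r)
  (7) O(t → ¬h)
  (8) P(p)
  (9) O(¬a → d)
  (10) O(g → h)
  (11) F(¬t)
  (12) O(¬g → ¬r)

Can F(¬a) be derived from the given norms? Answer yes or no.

F(¬t) at premise 11 means O(t).
From O(t) and premise 7, O(t → ¬h), we obtain O(¬h).
Premise 10 is O(g → h); contrapositively O(¬h → ¬g). Since O(¬h) holds, K gives O(¬g).
Applying K to premise 12 (O(¬g → ¬r)) and O(¬g) yields O(¬r).
Premise 6 is O(¬s → r); contrapositively O(¬r → s). Since O(¬r) holds, K gives O(s).
Premise 5 is O(d → ¬s); contrapositively O(s → ¬d). Since O(s) holds, K gives O(¬d).
Premise 9 is O(¬a → d); contrapositively O(¬d → a). Since O(¬d) holds, K gives O(a).
Premises 1, 2, 3, 4, 8 do not contribute to this derivation.
So O(a) holds, i.e. F(¬a). The claim follows.

Yes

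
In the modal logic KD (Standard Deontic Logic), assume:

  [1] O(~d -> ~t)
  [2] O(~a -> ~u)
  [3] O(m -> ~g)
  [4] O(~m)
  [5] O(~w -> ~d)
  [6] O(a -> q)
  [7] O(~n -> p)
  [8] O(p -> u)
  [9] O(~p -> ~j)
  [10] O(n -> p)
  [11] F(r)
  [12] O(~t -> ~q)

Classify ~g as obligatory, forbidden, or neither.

Neither

Premise 3 is O(m -> ~g), but O(m) is not derivable from the premises, so it does not yield O(~g).
No premise or chain of K-axiom applications forces O(~g), and none forces O(g). So ~g is neither obligatory nor forbidden under these norms.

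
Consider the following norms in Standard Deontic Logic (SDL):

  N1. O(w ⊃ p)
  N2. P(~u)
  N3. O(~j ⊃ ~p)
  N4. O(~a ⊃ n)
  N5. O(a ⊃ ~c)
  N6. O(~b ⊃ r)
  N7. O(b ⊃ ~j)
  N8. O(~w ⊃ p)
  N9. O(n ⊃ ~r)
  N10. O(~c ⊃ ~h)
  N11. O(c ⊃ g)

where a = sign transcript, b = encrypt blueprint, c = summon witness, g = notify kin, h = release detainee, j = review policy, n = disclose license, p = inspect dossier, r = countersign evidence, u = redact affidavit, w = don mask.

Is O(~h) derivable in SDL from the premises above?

Yes

Premises 1 and 8 are O(w ⊃ p) and O(~w ⊃ p); every ideal world satisfies w or ~w, so in either case p holds — hence O(p).
The contrapositive of premise 3 (O(~j ⊃ ~p)) is O(p ⊃ j), and O(p) is already established, so O(j).
Premise 7, O(b ⊃ ~j), contraposes to O(j ⊃ ~b); with O(j) we get O(~b).
From O(~b) and premise 6, O(~b ⊃ r), we obtain O(r).
The contrapositive of premise 9 (O(n ⊃ ~r)) is O(r ⊃ ~n), and O(r) is already established, so O(~n).
Premise 4 is O(~a ⊃ n); contrapositively O(~n ⊃ a). Since O(~n) holds, K gives O(a).
Applying K to premise 5 (O(a ⊃ ~c)) and O(a) yields O(~c).
With premise 10, O(~c ⊃ ~h), the K-axiom yields O(~h).
Premises 2, 11 do not contribute to this derivation.
So O(~h) follows.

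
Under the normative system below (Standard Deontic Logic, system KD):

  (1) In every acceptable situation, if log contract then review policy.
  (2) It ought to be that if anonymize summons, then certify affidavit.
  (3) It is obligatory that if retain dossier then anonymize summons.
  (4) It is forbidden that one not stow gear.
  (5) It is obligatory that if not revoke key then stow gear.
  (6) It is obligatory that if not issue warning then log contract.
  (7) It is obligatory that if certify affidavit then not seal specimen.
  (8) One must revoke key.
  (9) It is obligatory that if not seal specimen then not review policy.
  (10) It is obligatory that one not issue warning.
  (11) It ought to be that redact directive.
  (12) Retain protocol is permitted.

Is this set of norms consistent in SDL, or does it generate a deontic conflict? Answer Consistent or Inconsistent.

Premise 5 is O(¬revoke_key → stow_gear); even if O(stow_gear) held, inferring O(¬revoke_key) would be affirming the consequent — invalid.
So O(¬revoke_key) is not derivable, and the apparent clash with O(revoke_key) does not arise.
A world satisfying every obligation exists (e.g. anonymize_summons=false, certify_affidavit=false, issue_warning=false, log_contract=true, redact_directive=true, retain_dossier=false, retain_protocol=false, review_policy=true, revoke_key=true, seal_specimen=true, stow_gear=true); no atom is both obligatory and forbidden, so the set is consistent.

Consistent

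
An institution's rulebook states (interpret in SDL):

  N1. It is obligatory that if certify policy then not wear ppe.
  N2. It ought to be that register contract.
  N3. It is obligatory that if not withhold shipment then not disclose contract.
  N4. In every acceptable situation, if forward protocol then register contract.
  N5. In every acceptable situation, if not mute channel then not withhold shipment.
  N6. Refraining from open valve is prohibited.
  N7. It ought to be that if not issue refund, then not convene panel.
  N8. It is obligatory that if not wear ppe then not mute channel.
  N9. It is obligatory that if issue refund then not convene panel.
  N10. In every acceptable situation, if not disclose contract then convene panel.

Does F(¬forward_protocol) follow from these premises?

No

Premise 4 is O(forward_protocol → register_contract); even if O(register_contract) held, inferring O(forward_protocol) would be affirming the consequent — invalid.
No other premise forces O(forward_protocol). An ideal world satisfying every premise can still have ¬forward_protocol true, so F(¬forward_protocol) is not derivable.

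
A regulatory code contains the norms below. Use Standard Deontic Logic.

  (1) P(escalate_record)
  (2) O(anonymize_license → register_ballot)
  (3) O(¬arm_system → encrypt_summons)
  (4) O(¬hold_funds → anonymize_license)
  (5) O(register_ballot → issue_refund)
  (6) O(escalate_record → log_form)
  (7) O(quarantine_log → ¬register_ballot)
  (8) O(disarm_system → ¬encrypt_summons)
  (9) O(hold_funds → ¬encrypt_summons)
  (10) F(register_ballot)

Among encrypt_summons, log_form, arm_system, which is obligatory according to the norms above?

arm_system

Premise 10, F(register_ballot), is equivalent to O(¬register_ballot).
Premise 2 is O(anonymize_license → register_ballot); contrapositively O(¬register_ballot → ¬anonymize_license). Since O(¬register_ballot) holds, K gives O(¬anonymize_license).
Premise 4, O(¬hold_funds → anonymize_license), contraposes to O(¬anonymize_license → hold_funds); with O(¬anonymize_license) we get O(hold_funds).
Premise 9 is O(hold_funds → ¬encrypt_summons); since O(hold_funds), deontic closure gives O(¬encrypt_summons).
Premise 3, O(¬arm_system → encrypt_summons), contraposes to O(¬encrypt_summons → arm_system); with O(¬encrypt_summons) we get O(arm_system).
So O(arm_system) holds — arm_system is obligatory. None of the other listed options is made obligatory by any chain of premises.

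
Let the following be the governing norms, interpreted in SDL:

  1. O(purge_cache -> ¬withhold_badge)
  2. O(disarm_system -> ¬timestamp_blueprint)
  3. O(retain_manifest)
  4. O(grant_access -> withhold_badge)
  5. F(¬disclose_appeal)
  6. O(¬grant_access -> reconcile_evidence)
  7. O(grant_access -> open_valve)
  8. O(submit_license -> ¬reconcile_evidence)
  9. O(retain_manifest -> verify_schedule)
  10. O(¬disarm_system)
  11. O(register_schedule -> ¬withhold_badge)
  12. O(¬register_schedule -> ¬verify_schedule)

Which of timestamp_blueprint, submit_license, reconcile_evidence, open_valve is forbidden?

submit_license

Premise 3 gives O(retain_manifest).
Premise 9 is O(retain_manifest -> verify_schedule); since O(retain_manifest), deontic closure gives O(verify_schedule).
Premise 12 is O(¬register_schedule -> ¬verify_schedule); contrapositively O(verify_schedule -> register_schedule). Since O(verify_schedule) holds, K gives O(register_schedule).
With premise 11, O(register_schedule -> ¬withhold_badge), the K-axiom yields O(¬withhold_badge).
The contrapositive of premise 4 (O(grant_access -> withhold_badge)) is O(¬withhold_badge -> ¬grant_access), and O(¬withhold_badge) is already established, so O(¬grant_access).
With premise 6, O(¬grant_access -> reconcile_evidence), the K-axiom yields O(reconcile_evidence).
Premise 8, O(submit_license -> ¬reconcile_evidence), contraposes to O(reconcile_evidence -> ¬submit_license); with O(reconcile_evidence) we get O(¬submit_license).
So O(¬submit_license) holds, i.e. submit_license is forbidden. None of the other listed options is forbidden under the premises.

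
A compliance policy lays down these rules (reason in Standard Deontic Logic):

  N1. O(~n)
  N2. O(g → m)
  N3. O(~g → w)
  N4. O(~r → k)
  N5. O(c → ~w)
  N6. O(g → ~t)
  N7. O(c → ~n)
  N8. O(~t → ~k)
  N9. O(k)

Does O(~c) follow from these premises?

From premise 9 we have O(k).
Premise 8 is O(~t → ~k); contrapositively O(k → t). Since O(k) holds, K gives O(t).
Premise 6, O(g → ~t), contraposes to O(t → ~g); with O(t) we get O(~g).
With premise 3, O(~g → w), the K-axiom yields O(w).
Premise 5, O(c → ~w), contraposes to O(w → ~c); with O(w) we get O(~c).
Premises 1, 2, 4, 7 do not contribute to this derivation.
So O(~c) follows.

Yes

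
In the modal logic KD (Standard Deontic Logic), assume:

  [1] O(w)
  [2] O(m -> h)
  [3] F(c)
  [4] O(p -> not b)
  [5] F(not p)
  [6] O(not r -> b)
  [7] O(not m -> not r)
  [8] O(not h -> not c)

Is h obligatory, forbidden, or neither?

Obligatory

F(not p) at premise 5 means O(p).
Applying K to premise 4 (O(p -> not b)) and O(p) yields O(not b).
The contrapositive of premise 6 (O(not r -> b)) is O(not b -> r), and O(not b) is already established, so O(r).
Premise 7 is O(not m -> not r); contrapositively O(r -> m). Since O(r) holds, K gives O(m).
Premise 2 is O(m -> h); since O(m), deontic closure gives O(h).
Premises 1, 3, 8 do not contribute to this derivation.
Hence h is obligatory.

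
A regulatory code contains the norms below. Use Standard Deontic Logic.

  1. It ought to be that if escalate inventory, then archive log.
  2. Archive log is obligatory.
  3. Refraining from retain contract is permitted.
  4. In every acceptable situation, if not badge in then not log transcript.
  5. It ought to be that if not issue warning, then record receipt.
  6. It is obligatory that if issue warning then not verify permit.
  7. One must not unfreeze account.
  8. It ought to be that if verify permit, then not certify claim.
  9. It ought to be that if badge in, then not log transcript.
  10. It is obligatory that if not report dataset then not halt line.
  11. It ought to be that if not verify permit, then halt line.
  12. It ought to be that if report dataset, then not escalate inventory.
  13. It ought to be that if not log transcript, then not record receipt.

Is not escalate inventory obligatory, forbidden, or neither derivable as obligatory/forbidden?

Obligatory

By case analysis on badge_in: premise 9 gives O(badge_in → ¬log_transcript) and premise 4 gives O(¬badge_in → ¬log_transcript), so O(¬log_transcript) either way.
Applying K to premise 13 (O(¬log_transcript → ¬record_receipt)) and O(¬log_transcript) yields O(¬record_receipt).
The contrapositive of premise 5 (O(¬issue_warning → record_receipt)) is O(¬record_receipt → issue_warning), and O(¬record_receipt) is already established, so O(issue_warning).
From O(issue_warning) and premise 6, O(issue_warning → ¬verify_permit), we obtain O(¬verify_permit).
With premise 11, O(¬verify_permit → halt_line), the K-axiom yields O(halt_line).
Premise 10, O(¬report_dataset → ¬halt_line), contraposes to O(halt_line → report_dataset); with O(halt_line) we get O(report_dataset).
Applying K to premise 12 (O(report_dataset → ¬escalate_inventory)) and O(report_dataset) yields O(¬escalate_inventory).
Premises 1, 2, 3, 7, 8 do not contribute to this derivation.
Hence ¬escalate_inventory is obligatory.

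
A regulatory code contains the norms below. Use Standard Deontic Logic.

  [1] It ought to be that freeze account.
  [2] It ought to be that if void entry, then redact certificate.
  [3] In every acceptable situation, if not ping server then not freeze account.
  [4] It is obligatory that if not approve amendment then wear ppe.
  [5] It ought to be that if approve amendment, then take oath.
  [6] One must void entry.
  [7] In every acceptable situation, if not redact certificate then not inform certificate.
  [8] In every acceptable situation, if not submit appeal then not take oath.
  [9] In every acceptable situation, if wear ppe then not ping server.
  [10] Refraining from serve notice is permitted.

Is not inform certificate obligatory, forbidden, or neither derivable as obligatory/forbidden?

Premise 7 is O(¬redact_certificate → ¬inform_certificate), but O(¬redact_certificate) is not derivable from the premises, so it does not yield O(¬inform_certificate).
No premise or chain of K-axiom applications forces O(¬inform_certificate), and none forces O(inform_certificate). So ¬inform_certificate is neither obligatory nor forbidden under these norms.

Neither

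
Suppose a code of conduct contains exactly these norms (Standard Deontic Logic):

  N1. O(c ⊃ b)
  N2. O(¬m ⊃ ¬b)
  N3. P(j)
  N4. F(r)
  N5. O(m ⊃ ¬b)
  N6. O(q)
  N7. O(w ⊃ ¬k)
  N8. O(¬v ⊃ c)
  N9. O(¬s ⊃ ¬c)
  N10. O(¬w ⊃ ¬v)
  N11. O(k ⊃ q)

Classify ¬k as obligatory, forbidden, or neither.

By case analysis on ¬m: premise 2 gives O(¬m ⊃ ¬b) and premise 5 gives O(m ⊃ ¬b), so O(¬b) either way.
Premise 1 is O(c ⊃ b); contrapositively O(¬b ⊃ ¬c). Since O(¬b) holds, K gives O(¬c).
Premise 8 is O(¬v ⊃ c); contrapositively O(¬c ⊃ v). Since O(¬c) holds, K gives O(v).
Premise 10, O(¬w ⊃ ¬v), contraposes to O(v ⊃ w); with O(v) we get O(w).
Applying K to premise 7 (O(w ⊃ ¬k)) and O(w) yields O(¬k).
Premises 3, 4, 6, 9, 11 do not contribute to this derivation.
Hence ¬k is obligatory.

Obligatory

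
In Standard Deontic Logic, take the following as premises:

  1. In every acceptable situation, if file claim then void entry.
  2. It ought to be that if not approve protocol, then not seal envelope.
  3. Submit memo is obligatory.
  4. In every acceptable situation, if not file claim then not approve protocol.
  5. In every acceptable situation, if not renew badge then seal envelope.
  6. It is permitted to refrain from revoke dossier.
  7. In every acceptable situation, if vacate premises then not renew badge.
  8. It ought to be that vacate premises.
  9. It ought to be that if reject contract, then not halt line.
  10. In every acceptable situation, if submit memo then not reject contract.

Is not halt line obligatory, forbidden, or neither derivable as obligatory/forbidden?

Premise 9 is O(reject_contract → ¬halt_line), but O(reject_contract) is not derivable from the premises, so it does not yield O(¬halt_line).
No premise or chain of K-axiom applications forces O(¬halt_line), and none forces O(halt_line). So ¬halt_line is neither obligatory nor forbidden under these norms.

Neither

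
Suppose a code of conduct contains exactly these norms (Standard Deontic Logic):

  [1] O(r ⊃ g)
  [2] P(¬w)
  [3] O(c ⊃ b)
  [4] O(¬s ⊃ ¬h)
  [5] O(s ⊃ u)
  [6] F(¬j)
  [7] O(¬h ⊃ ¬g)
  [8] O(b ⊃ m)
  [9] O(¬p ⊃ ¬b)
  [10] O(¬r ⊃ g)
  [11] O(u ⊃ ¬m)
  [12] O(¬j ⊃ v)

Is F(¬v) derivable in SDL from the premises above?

No

Premise 12 is O(¬j ⊃ v), but O(¬j) is not derivable from the premises, so it does not yield O(v).
No other premise forces O(v). An ideal world satisfying every premise can still have ¬v true, so F(¬v) is not derivable.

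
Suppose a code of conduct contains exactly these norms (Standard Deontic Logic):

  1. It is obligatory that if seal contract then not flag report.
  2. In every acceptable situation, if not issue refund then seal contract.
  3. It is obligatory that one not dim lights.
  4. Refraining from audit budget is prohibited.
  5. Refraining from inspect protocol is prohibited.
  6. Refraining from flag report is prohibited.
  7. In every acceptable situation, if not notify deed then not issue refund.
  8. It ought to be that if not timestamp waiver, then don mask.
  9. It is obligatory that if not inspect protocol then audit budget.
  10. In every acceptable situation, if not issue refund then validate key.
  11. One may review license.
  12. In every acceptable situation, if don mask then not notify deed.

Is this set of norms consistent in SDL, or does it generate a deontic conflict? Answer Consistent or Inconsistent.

Consistent

Premise 9 is O(¬inspect_protocol → audit_budget); even if O(audit_budget) held, inferring O(¬inspect_protocol) would be affirming the consequent — invalid.
So O(¬inspect_protocol) is not derivable, and the apparent clash with O(inspect_protocol) does not arise.
A world satisfying every obligation exists (e.g. audit_budget=true, dim_lights=false, don_mask=false, flag_report=true, inspect_protocol=true, issue_refund=true, notify_deed=true, review_license=false, seal_contract=false, timestamp_waiver=true, validate_key=false); no atom is both obligatory and forbidden, so the set is consistent.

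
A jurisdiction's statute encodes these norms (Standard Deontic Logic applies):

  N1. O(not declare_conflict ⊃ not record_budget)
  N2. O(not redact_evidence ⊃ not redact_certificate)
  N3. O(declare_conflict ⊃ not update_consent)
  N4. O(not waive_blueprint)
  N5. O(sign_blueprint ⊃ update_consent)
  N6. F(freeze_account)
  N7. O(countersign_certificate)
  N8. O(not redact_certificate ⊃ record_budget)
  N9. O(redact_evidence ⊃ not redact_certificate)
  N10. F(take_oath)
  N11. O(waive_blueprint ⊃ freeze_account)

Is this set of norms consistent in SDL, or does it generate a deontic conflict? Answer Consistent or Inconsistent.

Consistent

Premise 11 is O(waive_blueprint ⊃ freeze_account), but O(waive_blueprint) is not derivable from the premises, so it does not yield O(freeze_account).
So O(freeze_account) is not derivable, and the apparent clash with O(not freeze_account) does not arise.
A world satisfying every obligation exists (e.g. countersign_certificate=true, declare_conflict=true, freeze_account=false, record_budget=true, redact_certificate=false, redact_evidence=false, sign_blueprint=false, take_oath=false, update_consent=false, waive_blueprint=false); no atom is both obligatory and forbidden, so the set is consistent.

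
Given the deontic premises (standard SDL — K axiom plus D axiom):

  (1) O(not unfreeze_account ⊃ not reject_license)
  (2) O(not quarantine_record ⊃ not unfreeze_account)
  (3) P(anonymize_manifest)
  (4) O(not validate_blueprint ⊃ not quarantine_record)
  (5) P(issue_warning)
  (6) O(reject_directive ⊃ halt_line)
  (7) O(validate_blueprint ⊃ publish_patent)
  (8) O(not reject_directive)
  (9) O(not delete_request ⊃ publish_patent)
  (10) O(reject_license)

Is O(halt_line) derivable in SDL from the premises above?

Premise 6 is O(reject_directive ⊃ halt_line), but O(reject_directive) is not derivable from the premises, so it does not yield O(halt_line).
No other premise forces O(halt_line). An ideal world satisfying every premise can still have halt_line false, so O(halt_line) is not derivable.

No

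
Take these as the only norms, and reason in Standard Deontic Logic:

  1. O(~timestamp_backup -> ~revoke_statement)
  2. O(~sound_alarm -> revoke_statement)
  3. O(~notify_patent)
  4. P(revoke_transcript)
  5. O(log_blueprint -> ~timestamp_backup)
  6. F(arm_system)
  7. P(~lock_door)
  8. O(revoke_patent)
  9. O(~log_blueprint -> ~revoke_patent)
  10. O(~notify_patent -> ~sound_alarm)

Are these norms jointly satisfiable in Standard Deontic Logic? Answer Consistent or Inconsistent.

Inconsistent

From premise 8 we have O(revoke_patent).
Premise 9, O(~log_blueprint -> ~revoke_patent), contraposes to O(revoke_patent -> log_blueprint); with O(revoke_patent) we get O(log_blueprint).
With premise 5, O(log_blueprint -> ~timestamp_backup), the K-axiom yields O(~timestamp_backup).
Applying K to premise 1 (O(~timestamp_backup -> ~revoke_statement)) and O(~timestamp_backup) yields O(~revoke_statement).
The contrapositive of premise 2 (O(~sound_alarm -> revoke_statement)) is O(~revoke_statement -> sound_alarm), and O(~revoke_statement) is already established, so O(sound_alarm).
Premise 10 is O(~notify_patent -> ~sound_alarm); contrapositively O(sound_alarm -> notify_patent). Since O(sound_alarm) holds, K gives O(notify_patent).
But premise 3 directly asserts O(~notify_patent).
We now have both O(notify_patent) and O(~notify_patent) — notify_patent is simultaneously obligatory and forbidden, violating the D-axiom.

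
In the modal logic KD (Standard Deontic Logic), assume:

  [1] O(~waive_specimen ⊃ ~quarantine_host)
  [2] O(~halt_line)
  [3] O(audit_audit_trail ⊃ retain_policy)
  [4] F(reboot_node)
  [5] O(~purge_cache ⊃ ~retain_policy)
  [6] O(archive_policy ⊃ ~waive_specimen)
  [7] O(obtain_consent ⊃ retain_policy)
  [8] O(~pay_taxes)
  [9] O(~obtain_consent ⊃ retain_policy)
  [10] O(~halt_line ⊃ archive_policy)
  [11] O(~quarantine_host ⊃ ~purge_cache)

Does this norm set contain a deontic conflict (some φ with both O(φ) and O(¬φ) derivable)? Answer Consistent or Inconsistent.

Inconsistent

Premises 9 and 7 are O(~obtain_consent ⊃ retain_policy) and O(obtain_consent ⊃ retain_policy); every ideal world satisfies ~obtain_consent or obtain_consent, so in either case retain_policy holds — hence O(retain_policy).
Premise 5 is O(~purge_cache ⊃ ~retain_policy); contrapositively O(retain_policy ⊃ purge_cache). Since O(retain_policy) holds, K gives O(purge_cache).
Premise 11, O(~quarantine_host ⊃ ~purge_cache), contraposes to O(purge_cache ⊃ quarantine_host); with O(purge_cache) we get O(quarantine_host).
The contrapositive of premise 1 (O(~waive_specimen ⊃ ~quarantine_host)) is O(quarantine_host ⊃ waive_specimen), and O(quarantine_host) is already established, so O(waive_specimen).
Premise 6 is O(archive_policy ⊃ ~waive_specimen); contrapositively O(waive_specimen ⊃ ~archive_policy). Since O(waive_specimen) holds, K gives O(~archive_policy).
The contrapositive of premise 10 (O(~halt_line ⊃ archive_policy)) is O(~archive_policy ⊃ halt_line), and O(~archive_policy) is already established, so O(halt_line).
However, premise 2 gives O(~halt_line).
We now have both O(halt_line) and O(~halt_line) — halt_line is simultaneously obligatory and forbidden, violating the D-axiom.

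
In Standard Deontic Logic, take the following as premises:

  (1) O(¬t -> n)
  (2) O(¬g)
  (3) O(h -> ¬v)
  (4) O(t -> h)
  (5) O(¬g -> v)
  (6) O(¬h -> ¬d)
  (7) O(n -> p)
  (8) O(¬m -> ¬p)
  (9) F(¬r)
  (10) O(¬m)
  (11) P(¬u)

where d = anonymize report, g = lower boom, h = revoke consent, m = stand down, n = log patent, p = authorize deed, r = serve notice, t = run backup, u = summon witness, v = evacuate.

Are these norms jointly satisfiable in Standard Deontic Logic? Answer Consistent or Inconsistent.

From premise 10 we have O(¬m).
From O(¬m) and premise 8, O(¬m -> ¬p), we obtain O(¬p).
Premise 7 is O(n -> p); contrapositively O(¬p -> ¬n). Since O(¬p) holds, K gives O(¬n).
Premise 1, O(¬t -> n), contraposes to O(¬n -> t); with O(¬n) we get O(t).
Applying K to premise 4 (O(t -> h)) and O(t) yields O(h).
Applying K to premise 3 (O(h -> ¬v)) and O(h) yields O(¬v).
Premise 5 is O(¬g -> v); contrapositively O(¬v -> g). Since O(¬v) holds, K gives O(g).
However, premise 2 gives O(¬g).
We now have both O(g) and O(¬g) — g is simultaneously obligatory and forbidden, violating the D-axiom.

Inconsistent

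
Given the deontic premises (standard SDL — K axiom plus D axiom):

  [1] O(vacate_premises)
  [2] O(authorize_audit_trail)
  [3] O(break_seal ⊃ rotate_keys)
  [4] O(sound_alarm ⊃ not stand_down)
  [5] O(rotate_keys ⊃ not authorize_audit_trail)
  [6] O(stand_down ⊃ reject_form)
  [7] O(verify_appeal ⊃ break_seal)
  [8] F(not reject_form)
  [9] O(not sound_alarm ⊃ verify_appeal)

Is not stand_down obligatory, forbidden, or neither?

Premise 2 states O(authorize_audit_trail) outright.
Premise 5 is O(rotate_keys ⊃ not authorize_audit_trail); contrapositively O(authorize_audit_trail ⊃ not rotate_keys). Since O(authorize_audit_trail) holds, K gives O(not rotate_keys).
The contrapositive of premise 3 (O(break_seal ⊃ rotate_keys)) is O(not rotate_keys ⊃ not break_seal), and O(not rotate_keys) is already established, so O(not break_seal).
The contrapositive of premise 7 (O(verify_appeal ⊃ break_seal)) is O(not break_seal ⊃ not verify_appeal), and O(not break_seal) is already established, so O(not verify_appeal).
Premise 9, O(not sound_alarm ⊃ verify_appeal), contraposes to O(not verify_appeal ⊃ sound_alarm); with O(not verify_appeal) we get O(sound_alarm).
From O(sound_alarm) and premise 4, O(sound_alarm ⊃ not stand_down), we obtain O(not stand_down).
Premises 1, 6, 8 do not contribute to this derivation.
Hence not stand_down is obligatory.

Obligatory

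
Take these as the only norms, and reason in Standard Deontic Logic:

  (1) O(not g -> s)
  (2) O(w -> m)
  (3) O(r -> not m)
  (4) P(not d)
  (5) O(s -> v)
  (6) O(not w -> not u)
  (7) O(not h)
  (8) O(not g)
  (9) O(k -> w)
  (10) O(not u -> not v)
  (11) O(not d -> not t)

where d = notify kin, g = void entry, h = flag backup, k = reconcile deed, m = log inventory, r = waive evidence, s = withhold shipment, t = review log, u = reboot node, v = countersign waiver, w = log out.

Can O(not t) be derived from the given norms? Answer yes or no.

Premise 11 is O(not d -> not t), but O(not d) is not derivable from the premises (the permission P(not d) asserts only not O(d), not O(not d)), so it does not yield O(not t).
No other premise forces O(not t). An ideal world satisfying every premise can still have not t false, so O(not t) is not derivable.

No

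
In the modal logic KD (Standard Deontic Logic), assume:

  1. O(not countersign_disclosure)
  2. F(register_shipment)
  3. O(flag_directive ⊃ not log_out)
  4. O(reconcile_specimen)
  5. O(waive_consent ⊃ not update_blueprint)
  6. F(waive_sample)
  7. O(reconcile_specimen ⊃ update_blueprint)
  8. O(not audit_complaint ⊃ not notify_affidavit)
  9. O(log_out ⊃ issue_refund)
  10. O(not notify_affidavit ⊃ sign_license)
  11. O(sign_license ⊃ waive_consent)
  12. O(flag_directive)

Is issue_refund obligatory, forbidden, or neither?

Premise 9 is O(log_out ⊃ issue_refund), but O(log_out) is not derivable from the premises, so it does not yield O(issue_refund).
No premise or chain of K-axiom applications forces O(issue_refund), and none forces O(not issue_refund). So issue_refund is neither obligatory nor forbidden under these norms.

Neither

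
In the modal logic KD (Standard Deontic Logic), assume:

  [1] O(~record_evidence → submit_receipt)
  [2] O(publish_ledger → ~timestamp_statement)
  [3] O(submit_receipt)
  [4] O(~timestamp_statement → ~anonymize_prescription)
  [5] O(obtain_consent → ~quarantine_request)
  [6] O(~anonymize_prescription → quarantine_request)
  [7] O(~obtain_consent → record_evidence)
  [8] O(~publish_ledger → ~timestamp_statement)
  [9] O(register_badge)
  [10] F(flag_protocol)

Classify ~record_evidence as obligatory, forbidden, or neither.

Forbidden

Premises 2 and 8 are O(publish_ledger → ~timestamp_statement) and O(~publish_ledger → ~timestamp_statement); every ideal world satisfies publish_ledger or ~publish_ledger, so in either case ~timestamp_statement holds — hence O(~timestamp_statement).
Premise 4 is O(~timestamp_statement → ~anonymize_prescription); since O(~timestamp_statement), deontic closure gives O(~anonymize_prescription).
From O(~anonymize_prescription) and premise 6, O(~anonymize_prescription → quarantine_request), we obtain O(quarantine_request).
Premise 5 is O(obtain_consent → ~quarantine_request); contrapositively O(quarantine_request → ~obtain_consent). Since O(quarantine_request) holds, K gives O(~obtain_consent).
Premise 7 is O(~obtain_consent → record_evidence); since O(~obtain_consent), deontic closure gives O(record_evidence).
Premises 1, 3, 9, 10 do not contribute to this derivation.
Thus O(record_evidence), which is F(~record_evidence): ~record_evidence is forbidden.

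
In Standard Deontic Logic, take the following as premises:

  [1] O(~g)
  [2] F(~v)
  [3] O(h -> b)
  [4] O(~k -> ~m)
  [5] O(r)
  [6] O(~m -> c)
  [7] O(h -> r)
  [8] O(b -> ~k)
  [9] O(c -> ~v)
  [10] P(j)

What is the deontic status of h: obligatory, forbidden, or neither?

Premise 2 is F(~v), i.e. O(v).
Premise 9 is O(c -> ~v); contrapositively O(v -> ~c). Since O(v) holds, K gives O(~c).
Premise 6 is O(~m -> c); contrapositively O(~c -> m). Since O(~c) holds, K gives O(m).
Premise 4, O(~k -> ~m), contraposes to O(m -> k); with O(m) we get O(k).
The contrapositive of premise 8 (O(b -> ~k)) is O(k -> ~b), and O(k) is already established, so O(~b).
Premise 3 is O(h -> b); contrapositively O(~b -> ~h). Since O(~b) holds, K gives O(~h).
Premises 1, 5, 7, 10 do not contribute to this derivation.
Thus O(~h), which is F(h): h is forbidden.

Forbidden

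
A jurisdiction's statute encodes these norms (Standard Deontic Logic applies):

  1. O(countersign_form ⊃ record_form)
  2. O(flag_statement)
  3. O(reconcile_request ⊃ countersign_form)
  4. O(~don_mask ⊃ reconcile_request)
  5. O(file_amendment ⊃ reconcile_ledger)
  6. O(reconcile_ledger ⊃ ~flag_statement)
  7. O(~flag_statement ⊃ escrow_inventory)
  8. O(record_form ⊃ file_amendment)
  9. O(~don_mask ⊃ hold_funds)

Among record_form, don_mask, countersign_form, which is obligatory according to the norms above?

Premise 2 states O(flag_statement) outright.
Premise 6, O(reconcile_ledger ⊃ ~flag_statement), contraposes to O(flag_statement ⊃ ~reconcile_ledger); with O(flag_statement) we get O(~reconcile_ledger).
Premise 5 is O(file_amendment ⊃ reconcile_ledger); contrapositively O(~reconcile_ledger ⊃ ~file_amendment). Since O(~reconcile_ledger) holds, K gives O(~file_amendment).
Premise 8, O(record_form ⊃ file_amendment), contraposes to O(~file_amendment ⊃ ~record_form); with O(~file_amendment) we get O(~record_form).
The contrapositive of premise 1 (O(countersign_form ⊃ record_form)) is O(~record_form ⊃ ~countersign_form), and O(~record_form) is already established, so O(~countersign_form).
Premise 3, O(reconcile_request ⊃ countersign_form), contraposes to O(~countersign_form ⊃ ~reconcile_request); with O(~countersign_form) we get O(~reconcile_request).
Premise 4, O(~don_mask ⊃ reconcile_request), contraposes to O(~reconcile_request ⊃ don_mask); with O(~reconcile_request) we get O(don_mask).
So O(don_mask) holds — don_mask is obligatory. None of the other listed options is made obligatory by any chain of premises.

don_mask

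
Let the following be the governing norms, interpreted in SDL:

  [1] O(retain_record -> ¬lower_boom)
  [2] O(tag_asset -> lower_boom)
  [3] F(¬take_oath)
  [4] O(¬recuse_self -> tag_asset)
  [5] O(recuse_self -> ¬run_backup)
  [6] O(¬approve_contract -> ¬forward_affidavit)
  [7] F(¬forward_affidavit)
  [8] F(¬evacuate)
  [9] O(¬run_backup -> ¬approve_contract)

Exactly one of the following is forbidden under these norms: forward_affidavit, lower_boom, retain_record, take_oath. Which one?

F(¬forward_affidavit) at premise 7 means O(forward_affidavit).
The contrapositive of premise 6 (O(¬approve_contract -> ¬forward_affidavit)) is O(forward_affidavit -> approve_contract), and O(forward_affidavit) is already established, so O(approve_contract).
The contrapositive of premise 9 (O(¬run_backup -> ¬approve_contract)) is O(approve_contract -> run_backup), and O(approve_contract) is already established, so O(run_backup).
Premise 5, O(recuse_self -> ¬run_backup), contraposes to O(run_backup -> ¬recuse_self); with O(run_backup) we get O(¬recuse_self).
Applying K to premise 4 (O(¬recuse_self -> tag_asset)) and O(¬recuse_self) yields O(tag_asset).
Applying K to premise 2 (O(tag_asset -> lower_boom)) and O(tag_asset) yields O(lower_boom).
The contrapositive of premise 1 (O(retain_record -> ¬lower_boom)) is O(lower_boom -> ¬retain_record), and O(lower_boom) is already established, so O(¬retain_record).
So O(¬retain_record) holds, i.e. retain_record is forbidden. None of the other listed options is forbidden under the premises.

retain_record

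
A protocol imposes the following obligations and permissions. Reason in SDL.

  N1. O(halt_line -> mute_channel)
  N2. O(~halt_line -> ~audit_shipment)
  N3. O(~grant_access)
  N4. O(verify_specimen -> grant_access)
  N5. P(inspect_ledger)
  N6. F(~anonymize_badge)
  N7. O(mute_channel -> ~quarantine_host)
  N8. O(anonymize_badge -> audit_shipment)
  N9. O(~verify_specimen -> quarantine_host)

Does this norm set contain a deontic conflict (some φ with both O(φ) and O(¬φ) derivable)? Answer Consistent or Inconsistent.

Inconsistent

Premise 6 is F(~anonymize_badge), i.e. O(anonymize_badge).
Applying K to premise 8 (O(anonymize_badge -> audit_shipment)) and O(anonymize_badge) yields O(audit_shipment).
Premise 2, O(~halt_line -> ~audit_shipment), contraposes to O(audit_shipment -> halt_line); with O(audit_shipment) we get O(halt_line).
Premise 1 is O(halt_line -> mute_channel); since O(halt_line), deontic closure gives O(mute_channel).
Applying K to premise 7 (O(mute_channel -> ~quarantine_host)) and O(mute_channel) yields O(~quarantine_host).
Premise 9 is O(~verify_specimen -> quarantine_host); contrapositively O(~quarantine_host -> verify_specimen). Since O(~quarantine_host) holds, K gives O(verify_specimen).
Applying K to premise 4 (O(verify_specimen -> grant_access)) and O(verify_specimen) yields O(grant_access).
But premise 3 directly asserts O(~grant_access).
We now have both O(grant_access) and O(~grant_access) — grant_access is simultaneously obligatory and forbidden, violating the D-axiom.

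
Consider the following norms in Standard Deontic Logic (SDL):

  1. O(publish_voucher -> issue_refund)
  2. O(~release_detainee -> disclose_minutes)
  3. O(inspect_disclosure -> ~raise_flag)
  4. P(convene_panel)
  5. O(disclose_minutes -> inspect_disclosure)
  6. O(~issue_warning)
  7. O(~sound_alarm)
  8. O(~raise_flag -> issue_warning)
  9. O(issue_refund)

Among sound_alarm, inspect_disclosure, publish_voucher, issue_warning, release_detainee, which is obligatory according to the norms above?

From premise 6 we have O(~issue_warning).
Premise 8, O(~raise_flag -> issue_warning), contraposes to O(~issue_warning -> raise_flag); with O(~issue_warning) we get O(raise_flag).
Premise 3 is O(inspect_disclosure -> ~raise_flag); contrapositively O(raise_flag -> ~inspect_disclosure). Since O(raise_flag) holds, K gives O(~inspect_disclosure).
Premise 5, O(disclose_minutes -> inspect_disclosure), contraposes to O(~inspect_disclosure -> ~disclose_minutes); with O(~inspect_disclosure) we get O(~disclose_minutes).
Premise 2, O(~release_detainee -> disclose_minutes), contraposes to O(~disclose_minutes -> release_detainee); with O(~disclose_minutes) we get O(release_detainee).
So O(release_detainee) holds — release_detainee is obligatory. None of the other listed options is made obligatory by any chain of premises.

release_detainee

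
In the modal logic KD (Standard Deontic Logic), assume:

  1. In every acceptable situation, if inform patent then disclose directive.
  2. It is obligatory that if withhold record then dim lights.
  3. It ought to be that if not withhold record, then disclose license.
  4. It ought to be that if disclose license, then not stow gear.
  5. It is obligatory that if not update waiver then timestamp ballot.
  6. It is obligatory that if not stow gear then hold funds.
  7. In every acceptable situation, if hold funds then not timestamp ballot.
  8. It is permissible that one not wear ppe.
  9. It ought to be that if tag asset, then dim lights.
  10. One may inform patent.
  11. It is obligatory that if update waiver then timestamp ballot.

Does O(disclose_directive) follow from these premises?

No

Premise 1 is O(inform_patent → disclose_directive), but O(inform_patent) is not derivable from the premises (the permission P(inform_patent) asserts only ¬O(¬inform_patent), not O(inform_patent)), so it does not yield O(disclose_directive).
No other premise forces O(disclose_directive). An ideal world satisfying every premise can still have disclose_directive false, so O(disclose_directive) is not derivable.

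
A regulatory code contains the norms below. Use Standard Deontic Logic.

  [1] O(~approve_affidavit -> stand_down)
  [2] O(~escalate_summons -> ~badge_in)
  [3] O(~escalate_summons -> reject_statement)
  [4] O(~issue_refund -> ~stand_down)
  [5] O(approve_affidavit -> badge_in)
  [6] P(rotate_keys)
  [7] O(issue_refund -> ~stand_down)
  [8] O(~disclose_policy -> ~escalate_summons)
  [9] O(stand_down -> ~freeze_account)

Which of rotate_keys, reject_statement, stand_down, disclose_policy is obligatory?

Premises 7 and 4 cover both cases: O(issue_refund -> ~stand_down) and O(~issue_refund -> ~stand_down). Since issue_refund ∨ ~issue_refund is a tautology, O(~stand_down) follows.
Premise 1 is O(~approve_affidavit -> stand_down); contrapositively O(~stand_down -> approve_affidavit). Since O(~stand_down) holds, K gives O(approve_affidavit).
From O(approve_affidavit) and premise 5, O(approve_affidavit -> badge_in), we obtain O(badge_in).
Premise 2, O(~escalate_summons -> ~badge_in), contraposes to O(badge_in -> escalate_summons); with O(badge_in) we get O(escalate_summons).
Premise 8, O(~disclose_policy -> ~escalate_summons), contraposes to O(escalate_summons -> disclose_policy); with O(escalate_summons) we get O(disclose_policy).
So O(disclose_policy) holds — disclose_policy is obligatory. None of the other listed options is made obligatory by any chain of premises.

disclose_policy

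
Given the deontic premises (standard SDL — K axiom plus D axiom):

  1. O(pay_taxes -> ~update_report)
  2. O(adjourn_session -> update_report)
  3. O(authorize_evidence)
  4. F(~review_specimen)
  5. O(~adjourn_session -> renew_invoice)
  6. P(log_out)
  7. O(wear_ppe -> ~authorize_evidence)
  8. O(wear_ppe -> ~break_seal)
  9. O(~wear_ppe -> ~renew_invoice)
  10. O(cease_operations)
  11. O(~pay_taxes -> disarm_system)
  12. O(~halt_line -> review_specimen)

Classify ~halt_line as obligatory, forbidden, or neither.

Neither

Premise 12 is O(~halt_line -> review_specimen); even if O(review_specimen) held, inferring O(~halt_line) would be affirming the consequent — invalid.
No premise or chain of K-axiom applications forces O(~halt_line), and none forces O(halt_line). So ~halt_line is neither obligatory nor forbidden under these norms.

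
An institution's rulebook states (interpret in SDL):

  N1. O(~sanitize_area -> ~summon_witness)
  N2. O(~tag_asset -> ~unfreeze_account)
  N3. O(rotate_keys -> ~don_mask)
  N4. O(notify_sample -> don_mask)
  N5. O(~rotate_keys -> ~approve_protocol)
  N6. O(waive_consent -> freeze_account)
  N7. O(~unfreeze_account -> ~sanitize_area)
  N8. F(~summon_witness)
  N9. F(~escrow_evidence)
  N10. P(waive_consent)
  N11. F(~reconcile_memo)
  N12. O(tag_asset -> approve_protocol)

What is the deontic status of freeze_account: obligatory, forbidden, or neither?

Neither

Premise 6 is O(waive_consent -> freeze_account), but O(waive_consent) is not derivable from the premises (the permission P(waive_consent) asserts only ~O(~waive_consent), not O(waive_consent)), so it does not yield O(freeze_account).
No premise or chain of K-axiom applications forces O(freeze_account), and none forces O(~freeze_account). So freeze_account is neither obligatory nor forbidden under these norms.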